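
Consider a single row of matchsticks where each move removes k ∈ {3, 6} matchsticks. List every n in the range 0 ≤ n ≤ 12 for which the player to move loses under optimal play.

Compute g(0), g(1), … for moves {3, 6}:
g(0) = mex{} = 0
g(1) = mex{} = 0
g(2) = mex{} = 0
g(3) = mex{0} = 1
g(4) = mex{0} = 1
g(5) = mex{0} = 1
g(6) = mex{0,1} = 2
g(7) = mex{0,1} = 2
g(8) = mex{0,1} = 2
g(9) = mex{1,2} = 0
g(10) = mex{1,2} = 0
g(11) = mex{1,2} = 0
g(12) = mex{0,2} = 1
The P-positions (g = 0) in 0..12 are 0, 1, 2, 9, 10, 11.

0, 1, 2, 9, 10, 11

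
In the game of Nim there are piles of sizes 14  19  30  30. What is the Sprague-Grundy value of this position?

29

Nim-sum: 14 XOR 19 XOR 30 XOR 30 = 29.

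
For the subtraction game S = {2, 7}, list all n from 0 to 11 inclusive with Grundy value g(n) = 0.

0, 1, 4, 5, 9, 10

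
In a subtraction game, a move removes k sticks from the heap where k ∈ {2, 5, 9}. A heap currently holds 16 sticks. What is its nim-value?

1

Grundy values for subtraction set {2, 5, 9}:
k:     0  1  2  3  4  5  6  7  8  9 10 11 12 13 14 15 16
g(k):  0  0  1  1  0  2  1  0  0  1  1  0  2  1  0  0  1
So g(16) = 1.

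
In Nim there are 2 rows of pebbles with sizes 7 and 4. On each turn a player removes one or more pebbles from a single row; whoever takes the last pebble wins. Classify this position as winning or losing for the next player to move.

Winning position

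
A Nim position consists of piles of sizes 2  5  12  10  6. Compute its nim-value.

7

In binary:
  0010  (2)
  0101  (5)
  1100  (12)
  1010  (10)
  0110  (6)
  ----
  0111  (7)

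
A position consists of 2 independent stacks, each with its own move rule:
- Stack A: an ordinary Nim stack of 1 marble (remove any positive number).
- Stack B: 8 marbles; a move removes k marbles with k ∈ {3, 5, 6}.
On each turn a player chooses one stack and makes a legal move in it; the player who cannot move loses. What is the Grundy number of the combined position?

3

Stack A is a plain Nim stack of size 1, so its Grundy value is 1.
Build the Grundy sequence for stack B with g(k) = mex{g(k−s) : s ∈ {3, 5, 6}, s ≤ k}:
g(0) = mex{} = 0
g(1) = mex{} = 0
g(2) = mex{} = 0
g(3) = mex{0} = 1
g(4) = mex{0} = 1
g(5) = mex{0} = 1
g(6) = mex{0,1} = 2
g(7) = mex{0,1} = 2
g(8) = mex{0,1} = 2
So g(8) = 2.
By the Sprague-Grundy theorem, the Grundy value of a sum of independent games is the XOR of the component values.
Combined value = 1 XOR 2 = 3.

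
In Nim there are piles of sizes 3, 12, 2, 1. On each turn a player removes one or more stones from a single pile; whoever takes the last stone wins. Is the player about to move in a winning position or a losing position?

Winning position

Compute the nim-sum pairwise:
3 ^ 12 = 15
15 ^ 2 = 13
13 ^ 1 = 12
The nim-sum is 12 ≠ 0, so this is an N-position: the player to move can win.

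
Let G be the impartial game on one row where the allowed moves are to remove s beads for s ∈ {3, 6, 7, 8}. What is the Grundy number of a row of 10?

Compute g(0), g(1), … for moves {3, 6, 7, 8}:
g(0) = mex{} = 0
g(1) = mex{} = 0
g(2) = mex{} = 0
g(3) = mex{0} = 1
g(4) = mex{0} = 1
g(5) = mex{0} = 1
g(6) = mex{0,1} = 2
g(7) = mex{0,1} = 2
g(8) = mex{0,1} = 2
g(9) = mex{0,1,2} = 3
g(10) = mex{0,1,2} = 3
So g(10) = 3.

3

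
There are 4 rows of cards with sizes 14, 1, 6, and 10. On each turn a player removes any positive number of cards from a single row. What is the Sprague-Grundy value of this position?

Nim-sum: 14 ^ 1 ^ 6 ^ 10 = 3.

3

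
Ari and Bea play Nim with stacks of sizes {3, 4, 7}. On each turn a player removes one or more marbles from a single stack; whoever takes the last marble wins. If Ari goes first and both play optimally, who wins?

Bitwise XOR of the heap sizes:
  011  (3)
  100  (4)
  111  (7)
  ---
  000  (0)
The nim-sum is 0, so this is a P-position: the player to move is in a losing position under optimal play; Ari is about to move from it and so loses — Bea wins.

Bea wins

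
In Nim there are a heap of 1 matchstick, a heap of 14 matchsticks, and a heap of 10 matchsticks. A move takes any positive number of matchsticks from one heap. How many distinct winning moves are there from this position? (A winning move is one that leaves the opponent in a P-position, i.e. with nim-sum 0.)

1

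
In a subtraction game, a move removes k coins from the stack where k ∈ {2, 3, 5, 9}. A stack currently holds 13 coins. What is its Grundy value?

3

Compute g(0), g(1), … for moves {2, 3, 5, 9}:
k:     0  1  2  3  4  5  6  7  8  9 10 11 12 13
g(k):  0  0  1  1  2  2  3  0  0  1  1  2  2  3
So g(13) = 3.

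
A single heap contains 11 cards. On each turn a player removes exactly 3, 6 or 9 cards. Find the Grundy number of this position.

Compute g(0), g(1), … for moves {3, 6, 9}:
g(0) = mex{} = 0
g(1) = mex{} = 0
g(2) = mex{} = 0
g(3) = mex{0} = 1
g(4) = mex{0} = 1
g(5) = mex{0} = 1
g(6) = mex{0,1} = 2
g(7) = mex{0,1} = 2
g(8) = mex{0,1} = 2
g(9) = mex{0,1,2} = 3
g(10) = mex{0,1,2} = 3
g(11) = mex{0,1,2} = 3
So g(11) = 3.

3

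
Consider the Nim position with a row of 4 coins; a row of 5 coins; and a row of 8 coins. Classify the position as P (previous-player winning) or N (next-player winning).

N-position

Nim-sum: 4 ^ 5 ^ 8 = 9.
The nim-sum is 9 ≠ 0, so this is an N-position: the player to move can win.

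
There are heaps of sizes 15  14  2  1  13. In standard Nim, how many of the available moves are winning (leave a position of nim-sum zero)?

3

Compute the nim-sum pairwise:
15 XOR 14 = 1
1 XOR 2 = 3
3 XOR 1 = 2
2 XOR 13 = 15
The overall nim-sum is X = 15. A heap of size p has a winning move iff p XOR X < p (reduce it to p XOR X).
  15: 15 XOR 15 = 0 < 15 — winning move (to 0).
  14: 14 XOR 15 = 1 < 14 — winning move (to 1).
  2: 2 XOR 15 = 13 ≥ 2 — no move.
  1: 1 XOR 15 = 14 ≥ 1 — no move.
  13: 13 XOR 15 = 2 < 13 — winning move (to 2).
That gives 3 winning moves.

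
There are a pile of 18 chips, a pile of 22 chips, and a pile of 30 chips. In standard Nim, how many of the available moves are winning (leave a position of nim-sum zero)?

Nim-sum: 18 ^ 22 ^ 30 = 26.
The overall nim-sum is X = 26. A pile of size p has a winning move iff p XOR X < p (reduce it to p XOR X).
  18: 18 XOR 26 = 8 < 18 — winning move (to 8).
  22: 22 XOR 26 = 12 < 22 — winning move (to 12).
  30: 30 XOR 26 = 4 < 30 — winning move (to 4).
That gives 3 winning moves.

3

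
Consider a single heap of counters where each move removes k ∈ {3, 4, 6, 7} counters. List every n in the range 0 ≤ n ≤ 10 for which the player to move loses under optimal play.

0, 1, 2, 10

Grundy values for subtraction set {3, 4, 6, 7}:
k:     0  1  2  3  4  5  6  7  8  9 10
g(k):  0  0  0  1  1  1  2  2  2  3  0
The P-positions (g = 0) in 0..10 are 0, 1, 2, 10.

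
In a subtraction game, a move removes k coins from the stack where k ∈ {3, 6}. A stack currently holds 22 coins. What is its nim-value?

1

Compute g(0), g(1), … for moves {3, 6}:
k:     0  1  2  3  4  5  6  7  8  9 10 11 12 13 14 15 16 17 18 19 20 21 22
g(k):  0  0  0  1  1  1  2  2  2  0  0  0  1  1  1  2  2  2  0  0  0  1  1
So g(22) = 1.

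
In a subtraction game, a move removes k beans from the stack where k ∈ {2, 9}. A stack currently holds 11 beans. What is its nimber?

0

Build the Grundy sequence with g(k) = mex{g(k−s) : s ∈ {2, 9}, s ≤ k}:
k:     0  1  2  3  4  5  6  7  8  9 10 11
g(k):  0  0  1  1  0  0  1  1  0  2  1  0
So g(11) = 0.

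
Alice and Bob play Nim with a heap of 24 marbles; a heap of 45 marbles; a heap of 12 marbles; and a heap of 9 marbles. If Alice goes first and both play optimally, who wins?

Alice wins

Bitwise XOR of the heap sizes:
  011000  (24)
  101101  (45)
  001100  (12)
  001001  (9)
  ------
  110000  (48)
The nim-sum is 48 ≠ 0, so this is an N-position: the player to move can win; Alice has a winning move.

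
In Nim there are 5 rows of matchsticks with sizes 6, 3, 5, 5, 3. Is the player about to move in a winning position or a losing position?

Write each in binary and XOR column by column:
  110  (6)
  011  (3)
  101  (5)
  101  (5)
  011  (3)
  ---
  110  (6)
The nim-sum is 6 ≠ 0, so this is an N-position: the player to move can win.

Winning position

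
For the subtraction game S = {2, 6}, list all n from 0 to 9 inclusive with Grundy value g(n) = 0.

0, 1, 4, 5, 8, 9

Grundy values for subtraction set {2, 6}:
k:     0  1  2  3  4  5  6  7  8  9
g(k):  0  0  1  1  0  0  1  1  0  0
The P-positions (g = 0) in 0..9 are 0, 1, 4, 5, 8, 9.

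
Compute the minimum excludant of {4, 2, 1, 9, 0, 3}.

5

The values 0, 1, 2, 3, 4 are all present; 5 is the first non-negative integer missing from the set.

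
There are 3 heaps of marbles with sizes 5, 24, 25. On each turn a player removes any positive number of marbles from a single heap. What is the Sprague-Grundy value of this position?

Nim-sum: 5 ⊕ 24 ⊕ 25 = 4.

4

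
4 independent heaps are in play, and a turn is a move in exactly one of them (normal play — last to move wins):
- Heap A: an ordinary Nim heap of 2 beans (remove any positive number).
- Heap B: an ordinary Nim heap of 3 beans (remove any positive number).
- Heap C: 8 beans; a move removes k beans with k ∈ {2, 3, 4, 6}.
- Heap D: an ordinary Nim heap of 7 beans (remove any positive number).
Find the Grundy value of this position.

6

Heap A is a plain Nim heap of size 2, so its Grundy value is 2.
Heap B is a plain Nim heap of size 3, so its Grundy value is 3.
Grundy values for heap C (subtraction set {2, 3, 4, 6}):
k:     0  1  2  3  4  5  6  7  8
g(k):  0  0  1  1  2  2  3  3  0
So g(8) = 0.
Heap D is a plain Nim heap of size 7, so its Grundy value is 7.
By the Sprague-Grundy theorem, the Grundy value of a sum of independent games is the XOR of the component values.
Combined value = 2 XOR 3 XOR 0 XOR 7 = 6.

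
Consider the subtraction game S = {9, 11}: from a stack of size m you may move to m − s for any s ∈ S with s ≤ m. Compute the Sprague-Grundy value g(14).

1

Compute g(0), g(1), … for moves {9, 11}:
k:     0  1  2  3  4  5  6  7  8  9 10 11 12 13 14
g(k):  0  0  0  0  0  0  0  0  0  1  1  1  1  1  1
So g(14) = 1.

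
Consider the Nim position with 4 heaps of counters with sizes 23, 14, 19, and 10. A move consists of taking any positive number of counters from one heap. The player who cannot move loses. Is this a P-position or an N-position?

P-position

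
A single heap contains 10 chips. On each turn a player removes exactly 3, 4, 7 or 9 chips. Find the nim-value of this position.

3

Grundy values for subtraction set {3, 4, 7, 9}:
k:     0  1  2  3  4  5  6  7  8  9 10
g(k):  0  0  0  1  1  1  2  2  2  3  3
So g(10) = 3.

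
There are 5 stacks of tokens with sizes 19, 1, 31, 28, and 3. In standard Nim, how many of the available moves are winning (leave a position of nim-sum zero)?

3

Compute the nim-sum pairwise:
19 ^ 1 = 18
18 ^ 31 = 13
13 ^ 28 = 17
17 ^ 3 = 18
The overall nim-sum is X = 18. A stack of size p has a winning move iff p XOR X < p (reduce it to p XOR X).
  19: 19 XOR 18 = 1 < 19 — winning move (to 1).
  1: 1 XOR 18 = 19 ≥ 1 — no move.
  31: 31 XOR 18 = 13 < 31 — winning move (to 13).
  28: 28 XOR 18 = 14 < 28 — winning move (to 14).
  3: 3 XOR 18 = 17 ≥ 3 — no move.
That gives 3 winning moves.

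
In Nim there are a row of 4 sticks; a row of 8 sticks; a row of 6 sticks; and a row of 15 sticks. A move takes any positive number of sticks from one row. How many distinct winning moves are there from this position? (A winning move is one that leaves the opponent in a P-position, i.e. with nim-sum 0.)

3

Bitwise XOR of the heap sizes:
  0100  (4)
  1000  (8)
  0110  (6)
  1111  (15)
  ----
  0101  (5)
The overall nim-sum is X = 5. A row of size p has a winning move iff p XOR X < p (reduce it to p XOR X).
  4: 4 XOR 5 = 1 < 4 — winning move (to 1).
  8: 8 XOR 5 = 13 ≥ 8 — no move.
  6: 6 XOR 5 = 3 < 6 — winning move (to 3).
  15: 15 XOR 5 = 10 < 15 — winning move (to 10).
That gives 3 winning moves.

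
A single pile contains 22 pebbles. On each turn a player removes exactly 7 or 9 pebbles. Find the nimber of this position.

Build the Grundy sequence with g(k) = mex{g(k−s) : s ∈ {7, 9}, s ≤ k}:
k:     0  1  2  3  4  5  6  7  8  9 10 11 12 13 14 15 16 17 18 19 20 21 22
g(k):  0  0  0  0  0  0  0  1  1  1  1  1  1  1  2  2  0  0  0  0  0  0  0
So g(22) = 0.

0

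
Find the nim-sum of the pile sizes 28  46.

50

Nim-sum: 28 ^ 46 = 50.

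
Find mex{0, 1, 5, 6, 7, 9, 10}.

The values 0, 1 are all present; 2 is the first non-negative integer missing from the set.

2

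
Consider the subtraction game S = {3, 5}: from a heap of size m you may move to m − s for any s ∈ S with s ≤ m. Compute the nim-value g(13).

1

Compute g(0), g(1), … for moves {3, 5}:
g(0) = mex{} = 0
g(1) = mex{} = 0
g(2) = mex{} = 0
g(3) = mex{0} = 1
g(4) = mex{0} = 1
g(5) = mex{0} = 1
g(6) = mex{0,1} = 2
g(7) = mex{0,1} = 2
g(8) = mex{1} = 0
g(9) = mex{1,2} = 0
g(10) = mex{1,2} = 0
g(11) = mex{0,2} = 1
g(12) = mex{0,2} = 1
g(13) = mex{0} = 1
So g(13) = 1.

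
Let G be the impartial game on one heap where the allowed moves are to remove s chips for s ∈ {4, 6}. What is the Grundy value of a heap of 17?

Grundy values for subtraction set {4, 6}:
k:     0  1  2  3  4  5  6  7  8  9 10 11 12 13 14 15 16 17
g(k):  0  0  0  0  1  1  1  1  2  2  0  0  0  0  1  1  1  1
So g(17) = 1.

1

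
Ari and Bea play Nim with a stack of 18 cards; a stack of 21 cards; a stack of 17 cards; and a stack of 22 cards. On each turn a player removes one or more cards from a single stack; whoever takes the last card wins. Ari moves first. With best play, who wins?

Bitwise XOR of the heap sizes:
  10010  (18)
  10101  (21)
  10001  (17)
  10110  (22)
  -----
  00000  (0)
The nim-sum is 0, so this is a P-position: the player to move is in a losing position under optimal play; Ari is about to move from it and so loses — Bea wins.

Bea wins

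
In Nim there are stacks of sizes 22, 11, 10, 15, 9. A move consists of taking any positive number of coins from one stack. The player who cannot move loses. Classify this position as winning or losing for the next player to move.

Winning position

Compute the nim-sum pairwise:
22 ^ 11 = 29
29 ^ 10 = 23
23 ^ 15 = 24
24 ^ 9 = 17
The nim-sum is 17 ≠ 0, so this is an N-position: the player to move can win.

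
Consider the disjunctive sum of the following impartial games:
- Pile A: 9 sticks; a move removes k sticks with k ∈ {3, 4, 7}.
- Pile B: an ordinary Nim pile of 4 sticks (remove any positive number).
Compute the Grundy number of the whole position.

7

Build the Grundy sequence for pile A with g(k) = mex{g(k−s) : s ∈ {3, 4, 7}, s ≤ k}:
g(0) = mex{} = 0
g(1) = mex{} = 0
g(2) = mex{} = 0
g(3) = mex{0} = 1
g(4) = mex{0} = 1
g(5) = mex{0} = 1
g(6) = mex{0,1} = 2
g(7) = mex{0,1} = 2
g(8) = mex{0,1} = 2
g(9) = mex{0,1,2} = 3
So g(9) = 3.
Pile B is a plain Nim pile of size 4, so its Grundy value is 4.
The value of a disjunctive sum is the nim-sum of the parts.
Combined value = 3 XOR 4 = 7.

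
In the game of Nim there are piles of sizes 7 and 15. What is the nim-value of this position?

8

Compute the nim-sum pairwise:
7 XOR 15 = 8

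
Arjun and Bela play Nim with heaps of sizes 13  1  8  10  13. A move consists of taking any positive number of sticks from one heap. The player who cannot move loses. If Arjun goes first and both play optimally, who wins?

Nim-sum: 13 ⊕ 1 ⊕ 8 ⊕ 10 ⊕ 13 = 3.
The nim-sum is 3 ≠ 0, so this is an N-position: the player to move can win; Arjun has a winning move.

Arjun wins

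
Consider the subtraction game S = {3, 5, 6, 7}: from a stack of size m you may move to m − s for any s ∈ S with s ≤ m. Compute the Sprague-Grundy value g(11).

0

Build the Grundy sequence with g(k) = mex{g(k−s) : s ∈ {3, 5, 6, 7}, s ≤ k}:
k:     0  1  2  3  4  5  6  7  8  9 10 11
g(k):  0  0  0  1  1  1  2  2  2  3  0  0
So g(11) = 0.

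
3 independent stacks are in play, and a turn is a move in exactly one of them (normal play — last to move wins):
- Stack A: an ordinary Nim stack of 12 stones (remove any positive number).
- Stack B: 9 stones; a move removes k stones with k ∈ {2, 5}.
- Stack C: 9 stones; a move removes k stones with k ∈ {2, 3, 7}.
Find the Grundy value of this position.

Stack A is a plain Nim stack of size 12, so its Grundy value is 12.
Build the Grundy sequence for stack B with g(k) = mex{g(k−s) : s ∈ {2, 5}, s ≤ k}:
k:     0  1  2  3  4  5  6  7  8  9
g(k):  0  0  1  1  0  2  1  0  0  1
So g(9) = 1.
Build the Grundy sequence for stack C with g(k) = mex{g(k−s) : s ∈ {2, 3, 7}, s ≤ k}:
k:     0  1  2  3  4  5  6  7  8  9
g(k):  0  0  1  1  2  0  0  1  1  2
So g(9) = 2.
By the Sprague-Grundy theorem, the Grundy value of a sum of independent games is the XOR of the component values.
Combined value = 12 XOR 1 XOR 2 = 15.

15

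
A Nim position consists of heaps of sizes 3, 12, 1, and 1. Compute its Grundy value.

15

In binary:
  0011  (3)
  1100  (12)
  0001  (1)
  0001  (1)
  ----
  1111  (15)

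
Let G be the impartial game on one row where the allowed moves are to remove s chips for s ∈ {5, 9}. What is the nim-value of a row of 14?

0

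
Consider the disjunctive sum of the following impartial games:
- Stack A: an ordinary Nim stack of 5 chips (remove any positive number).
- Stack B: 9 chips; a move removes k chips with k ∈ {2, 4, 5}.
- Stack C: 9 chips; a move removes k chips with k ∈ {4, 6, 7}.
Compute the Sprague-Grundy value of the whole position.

6

Stack A is a plain Nim stack of size 5, so its Grundy value is 5.
Build the Grundy sequence for stack B with g(k) = mex{g(k−s) : s ∈ {2, 4, 5}, s ≤ k}:
k:     0  1  2  3  4  5  6  7  8  9
g(k):  0  0  1  1  2  2  3  0  0  1
So g(9) = 1.
For stack C, compute g(0), g(1), … with moves {4, 6, 7}:
k:     0  1  2  3  4  5  6  7  8  9
g(k):  0  0  0  0  1  1  1  1  2  2
So g(9) = 2.
The value of a disjunctive sum is the nim-sum of the parts.
Combined value = 5 XOR 1 XOR 2 = 6.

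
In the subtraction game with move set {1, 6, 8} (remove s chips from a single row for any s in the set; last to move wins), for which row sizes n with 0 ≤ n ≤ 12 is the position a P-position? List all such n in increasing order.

0, 2, 4, 7, 9, 11

Compute g(0), g(1), … for moves {1, 6, 8}:
g(0) = mex{} = 0
g(1) = mex{0} = 1
g(2) = mex{1} = 0
g(3) = mex{0} = 1
g(4) = mex{1} = 0
g(5) = mex{0} = 1
g(6) = mex{0,1} = 2
g(7) = mex{1,2} = 0
g(8) = mex{0} = 1
g(9) = mex{1} = 0
g(10) = mex{0} = 1
g(11) = mex{1} = 0
g(12) = mex{0,2} = 1
The P-positions (g = 0) in 0..12 are 0, 2, 4, 7, 9, 11.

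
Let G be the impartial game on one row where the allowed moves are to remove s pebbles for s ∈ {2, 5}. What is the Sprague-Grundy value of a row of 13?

Compute g(0), g(1), … for moves {2, 5}:
k:     0  1  2  3  4  5  6  7  8  9 10 11 12 13
g(k):  0  0  1  1  0  2  1  0  0  1  1  0  2  1
So g(13) = 1.

1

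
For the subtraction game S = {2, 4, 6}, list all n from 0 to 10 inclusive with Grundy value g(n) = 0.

0, 1, 8, 9

Compute g(0), g(1), … for moves {2, 4, 6}:
g(0) = mex{} = 0
g(1) = mex{} = 0
g(2) = mex{0} = 1
g(3) = mex{0} = 1
g(4) = mex{0,1} = 2
g(5) = mex{0,1} = 2
g(6) = mex{0,1,2} = 3
g(7) = mex{0,1,2} = 3
g(8) = mex{1,2,3} = 0
g(9) = mex{1,2,3} = 0
g(10) = mex{0,2,3} = 1
The P-positions (g = 0) in 0..10 are 0, 1, 8, 9.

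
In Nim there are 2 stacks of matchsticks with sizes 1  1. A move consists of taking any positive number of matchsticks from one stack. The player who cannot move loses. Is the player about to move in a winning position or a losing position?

Losing position

Nim-sum: 1 ⊕ 1 = 0.
The nim-sum is 0, so this is a P-position: the player to move is in a losing position under optimal play.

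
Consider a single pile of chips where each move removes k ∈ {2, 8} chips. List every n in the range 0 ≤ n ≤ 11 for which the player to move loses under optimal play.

0, 1, 4, 5, 10, 11

Compute g(0), g(1), … for moves {2, 8}:
k:     0  1  2  3  4  5  6  7  8  9 10 11
g(k):  0  0  1  1  0  0  1  1  2  2  0  0
The P-positions (g = 0) in 0..11 are 0, 1, 4, 5, 10, 11.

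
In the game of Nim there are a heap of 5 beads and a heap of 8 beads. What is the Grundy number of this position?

Bitwise XOR of the heap sizes:
  0101  (5)
  1000  (8)
  ----
  1101  (13)

13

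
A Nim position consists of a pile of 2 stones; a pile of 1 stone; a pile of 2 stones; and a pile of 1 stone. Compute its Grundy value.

0

In binary:
  10  (2)
  01  (1)
  10  (2)
  01  (1)
  --
  00  (0)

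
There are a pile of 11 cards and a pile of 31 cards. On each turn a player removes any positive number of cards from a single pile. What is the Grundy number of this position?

20

In binary:
  01011  (11)
  11111  (31)
  -----
  10100  (20)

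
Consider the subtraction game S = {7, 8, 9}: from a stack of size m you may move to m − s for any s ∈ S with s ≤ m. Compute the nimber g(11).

1

Grundy values for subtraction set {7, 8, 9}:
k:     0  1  2  3  4  5  6  7  8  9 10 11
g(k):  0  0  0  0  0  0  0  1  1  1  1  1
So g(11) = 1.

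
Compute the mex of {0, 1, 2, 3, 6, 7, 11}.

4

The values 0, 1, 2, 3 are all present; 4 is the first non-negative integer missing from the set.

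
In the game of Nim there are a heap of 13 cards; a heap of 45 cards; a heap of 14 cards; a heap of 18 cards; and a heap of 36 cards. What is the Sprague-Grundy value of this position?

24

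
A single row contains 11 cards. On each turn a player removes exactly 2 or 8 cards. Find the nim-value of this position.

0

Grundy values for subtraction set {2, 8}:
k:     0  1  2  3  4  5  6  7  8  9 10 11
g(k):  0  0  1  1  0  0  1  1  2  2  0  0
So g(11) = 0.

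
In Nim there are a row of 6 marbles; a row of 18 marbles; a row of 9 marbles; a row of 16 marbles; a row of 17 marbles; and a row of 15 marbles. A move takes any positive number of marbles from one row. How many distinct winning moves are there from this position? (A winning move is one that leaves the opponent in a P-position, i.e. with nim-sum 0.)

Nim-sum: 6 ⊕ 18 ⊕ 9 ⊕ 16 ⊕ 17 ⊕ 15 = 19.
The overall nim-sum is X = 19. A row of size p has a winning move iff p XOR X < p (reduce it to p XOR X).
  6: 6 XOR 19 = 21 ≥ 6 — no move.
  18: 18 XOR 19 = 1 < 18 — winning move (to 1).
  9: 9 XOR 19 = 26 ≥ 9 — no move.
  16: 16 XOR 19 = 3 < 16 — winning move (to 3).
  17: 17 XOR 19 = 2 < 17 — winning move (to 2).
  15: 15 XOR 19 = 28 ≥ 15 — no move.
That gives 3 winning moves.

3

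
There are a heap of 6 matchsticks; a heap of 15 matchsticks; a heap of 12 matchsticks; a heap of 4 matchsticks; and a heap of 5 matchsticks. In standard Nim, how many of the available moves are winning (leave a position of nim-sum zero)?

5

Nim-sum: 6 ⊕ 15 ⊕ 12 ⊕ 4 ⊕ 5 = 4.
The overall nim-sum is X = 4. A heap of size p has a winning move iff p XOR X < p (reduce it to p XOR X).
  6: 6 XOR 4 = 2 < 6 — winning move (to 2).
  15: 15 XOR 4 = 11 < 15 — winning move (to 11).
  12: 12 XOR 4 = 8 < 12 — winning move (to 8).
  4: 4 XOR 4 = 0 < 4 — winning move (to 0).
  5: 5 XOR 4 = 1 < 5 — winning move (to 1).
That gives 5 winning moves.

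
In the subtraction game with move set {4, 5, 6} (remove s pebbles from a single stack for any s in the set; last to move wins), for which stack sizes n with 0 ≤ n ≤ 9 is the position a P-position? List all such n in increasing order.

Grundy values for subtraction set {4, 5, 6}:
k:     0  1  2  3  4  5  6  7  8  9
g(k):  0  0  0  0  1  1  1  1  2  2
The P-positions (g = 0) in 0..9 are 0, 1, 2, 3.

0, 1, 2, 3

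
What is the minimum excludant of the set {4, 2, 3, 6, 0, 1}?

The values 0, 1, 2, 3, 4 are all present; 5 is the first non-negative integer missing from the set.

5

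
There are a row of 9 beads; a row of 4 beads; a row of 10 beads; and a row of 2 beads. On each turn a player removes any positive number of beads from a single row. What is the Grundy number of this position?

In binary:
  1001  (9)
  0100  (4)
  1010  (10)
  0010  (2)
  ----
  0101  (5)

5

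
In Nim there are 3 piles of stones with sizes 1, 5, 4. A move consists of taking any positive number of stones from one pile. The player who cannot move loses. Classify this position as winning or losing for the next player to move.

In binary:
  001  (1)
  101  (5)
  100  (4)
  ---
  000  (0)
The nim-sum is 0, so this is a P-position: the player to move is in a losing position under optimal play.

Losing position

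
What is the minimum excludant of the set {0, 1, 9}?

2

The values 0, 1 are all present; 2 is the first non-negative integer missing from the set.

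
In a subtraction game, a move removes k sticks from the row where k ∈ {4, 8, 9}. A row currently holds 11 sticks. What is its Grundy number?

2

Grundy values for subtraction set {4, 8, 9}:
g(0) = mex{} = 0
g(1) = mex{} = 0
g(2) = mex{} = 0
g(3) = mex{} = 0
g(4) = mex{0} = 1
g(5) = mex{0} = 1
g(6) = mex{0} = 1
g(7) = mex{0} = 1
g(8) = mex{0,1} = 2
g(9) = mex{0,1} = 2
g(10) = mex{0,1} = 2
g(11) = mex{0,1} = 2
So g(11) = 2.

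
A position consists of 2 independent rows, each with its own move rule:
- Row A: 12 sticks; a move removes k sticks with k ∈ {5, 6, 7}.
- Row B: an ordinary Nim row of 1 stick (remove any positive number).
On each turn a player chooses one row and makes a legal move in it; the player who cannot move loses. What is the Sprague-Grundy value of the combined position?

For row A, compute g(0), g(1), … with moves {5, 6, 7}:
k:     0  1  2  3  4  5  6  7  8  9 10 11 12
g(k):  0  0  0  0  0  1  1  1  1  1  2  2  0
So g(12) = 0.
Row B is a plain Nim row of size 1, so its Grundy value is 1.
The value of a disjunctive sum is the nim-sum of the parts.
Combined value = 0 ⊕ 1 = 1.

1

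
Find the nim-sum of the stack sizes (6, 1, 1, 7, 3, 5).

Nim-sum: 6 XOR 1 XOR 1 XOR 7 XOR 3 XOR 5 = 7.

7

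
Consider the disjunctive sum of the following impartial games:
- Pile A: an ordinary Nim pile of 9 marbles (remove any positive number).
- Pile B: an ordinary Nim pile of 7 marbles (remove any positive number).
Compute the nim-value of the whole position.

Pile A is a plain Nim pile of size 9, so its Grundy value is 9.
Pile B is a plain Nim pile of size 7, so its Grundy value is 7.
The value of a disjunctive sum is the nim-sum of the parts.
Combined value = 9 ⊕ 7 = 14.

14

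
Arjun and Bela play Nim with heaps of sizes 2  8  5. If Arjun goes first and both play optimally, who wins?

Arjun wins

Compute the nim-sum pairwise:
2 XOR 8 = 10
10 XOR 5 = 15
The nim-sum is 15 ≠ 0, so this is an N-position: the player to move can win; Arjun has a winning move.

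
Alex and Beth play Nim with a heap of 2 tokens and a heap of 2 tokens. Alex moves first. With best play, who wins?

Beth wins

Nim-sum: 2 ⊕ 2 = 0.
The nim-sum is 0, so this is a P-position: the player to move is in a losing position under optimal play; Alex is about to move from it and so loses — Beth wins.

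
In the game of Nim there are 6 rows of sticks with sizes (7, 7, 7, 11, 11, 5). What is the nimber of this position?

2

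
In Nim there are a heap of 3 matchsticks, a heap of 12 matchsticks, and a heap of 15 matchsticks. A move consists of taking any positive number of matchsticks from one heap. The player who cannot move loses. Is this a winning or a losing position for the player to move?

Losing position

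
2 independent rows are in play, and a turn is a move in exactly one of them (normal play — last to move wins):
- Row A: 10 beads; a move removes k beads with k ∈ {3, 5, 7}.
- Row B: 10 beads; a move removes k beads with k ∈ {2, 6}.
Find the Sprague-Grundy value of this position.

1

Grundy values for row A (subtraction set {3, 5, 7}):
k:     0  1  2  3  4  5  6  7  8  9 10
g(k):  0  0  0  1  1  1  2  2  2  3  0
So g(10) = 0.
For row B, compute g(0), g(1), … with moves {2, 6}:
k:     0  1  2  3  4  5  6  7  8  9 10
g(k):  0  0  1  1  0  0  1  1  0  0  1
So g(10) = 1.
The value of a disjunctive sum is the nim-sum of the parts.
Combined value = 0 ⊕ 1 = 1.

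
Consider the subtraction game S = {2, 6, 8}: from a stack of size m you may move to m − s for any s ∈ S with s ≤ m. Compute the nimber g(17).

1

Compute g(0), g(1), … for moves {2, 6, 8}:
k:     0  1  2  3  4  5  6  7  8  9 10 11 12 13 14 15 16 17
g(k):  0  0  1  1  0  0  1  1  2  2  3  3  2  2  0  0  1  1
So g(17) = 1.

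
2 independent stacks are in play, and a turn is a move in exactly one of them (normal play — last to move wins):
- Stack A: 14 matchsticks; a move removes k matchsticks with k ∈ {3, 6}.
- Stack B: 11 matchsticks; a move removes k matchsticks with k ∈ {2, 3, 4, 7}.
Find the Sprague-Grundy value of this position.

1

Grundy values for stack A (subtraction set {3, 6}):
g(0) = mex{} = 0
g(1) = mex{} = 0
g(2) = mex{} = 0
g(3) = mex{0} = 1
g(4) = mex{0} = 1
g(5) = mex{0} = 1
g(6) = mex{0,1} = 2
g(7) = mex{0,1} = 2
g(8) = mex{0,1} = 2
g(9) = mex{1,2} = 0
g(10) = mex{1,2} = 0
g(11) = mex{1,2} = 0
g(12) = mex{0,2} = 1
g(13) = mex{0,2} = 1
g(14) = mex{0,2} = 1
So g(14) = 1.
Build the Grundy sequence for stack B with g(k) = mex{g(k−s) : s ∈ {2, 3, 4, 7}, s ≤ k}:
k:     0  1  2  3  4  5  6  7  8  9 10 11
g(k):  0  0  1  1  2  2  0  3  1  4  2  0
So g(11) = 0.
The value of a disjunctive sum is the nim-sum of the parts.
Combined value = 1 ⊕ 0 = 1.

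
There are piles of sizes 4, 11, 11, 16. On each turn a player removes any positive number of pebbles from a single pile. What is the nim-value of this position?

20

Bitwise XOR of the heap sizes:
  00100  (4)
  01011  (11)
  01011  (11)
  10000  (16)
  -----
  10100  (20)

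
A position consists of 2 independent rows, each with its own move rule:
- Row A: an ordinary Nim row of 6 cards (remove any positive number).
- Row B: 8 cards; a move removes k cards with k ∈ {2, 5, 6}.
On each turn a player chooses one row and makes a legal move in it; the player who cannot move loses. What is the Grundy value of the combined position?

6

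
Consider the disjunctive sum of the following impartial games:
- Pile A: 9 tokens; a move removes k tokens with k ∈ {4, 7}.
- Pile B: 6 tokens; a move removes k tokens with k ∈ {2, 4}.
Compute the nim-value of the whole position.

Grundy values for pile A (subtraction set {4, 7}):
g(0) = mex{} = 0
g(1) = mex{} = 0
g(2) = mex{} = 0
g(3) = mex{} = 0
g(4) = mex{0} = 1
g(5) = mex{0} = 1
g(6) = mex{0} = 1
g(7) = mex{0} = 1
g(8) = mex{0,1} = 2
g(9) = mex{0,1} = 2
So g(9) = 2.
Build the Grundy sequence for pile B with g(k) = mex{g(k−s) : s ∈ {2, 4}, s ≤ k}:
g(0) = mex{} = 0
g(1) = mex{} = 0
g(2) = mex{0} = 1
g(3) = mex{0} = 1
g(4) = mex{0,1} = 2
g(5) = mex{0,1} = 2
g(6) = mex{1,2} = 0
So g(6) = 0.
The value of a disjunctive sum is the nim-sum of the parts.
Combined value = 2 ⊕ 0 = 2.

2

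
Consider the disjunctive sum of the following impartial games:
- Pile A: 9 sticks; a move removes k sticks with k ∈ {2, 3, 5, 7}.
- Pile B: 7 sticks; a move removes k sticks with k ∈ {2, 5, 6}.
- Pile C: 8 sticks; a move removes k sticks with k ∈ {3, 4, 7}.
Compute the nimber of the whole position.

1

Grundy values for pile A (subtraction set {2, 3, 5, 7}):
k:     0  1  2  3  4  5  6  7  8  9
g(k):  0  0  1  1  2  2  3  3  4  0
So g(9) = 0.
For pile B, compute g(0), g(1), … with moves {2, 5, 6}:
k:     0  1  2  3  4  5  6  7
g(k):  0  0  1  1  0  2  1  3
So g(7) = 3.
Grundy values for pile C (subtraction set {3, 4, 7}):
g(0) = mex{} = 0
g(1) = mex{} = 0
g(2) = mex{} = 0
g(3) = mex{0} = 1
g(4) = mex{0} = 1
g(5) = mex{0} = 1
g(6) = mex{0,1} = 2
g(7) = mex{0,1} = 2
g(8) = mex{0,1} = 2
So g(8) = 2.
By the Sprague-Grundy theorem, the Grundy value of a sum of independent games is the XOR of the component values.
Combined value = 0 XOR 3 XOR 2 = 1.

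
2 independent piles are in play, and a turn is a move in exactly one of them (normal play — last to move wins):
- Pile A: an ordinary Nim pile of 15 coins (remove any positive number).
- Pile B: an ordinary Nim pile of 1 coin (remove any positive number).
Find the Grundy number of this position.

14

Pile A is a plain Nim pile of size 15, so its Grundy value is 15.
Pile B is a plain Nim pile of size 1, so its Grundy value is 1.
The value of a disjunctive sum is the nim-sum of the parts.
Combined value = 15 XOR 1 = 14.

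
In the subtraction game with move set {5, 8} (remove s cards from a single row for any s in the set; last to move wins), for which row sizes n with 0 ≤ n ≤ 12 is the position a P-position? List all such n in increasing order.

Grundy values for subtraction set {5, 8}:
k:     0  1  2  3  4  5  6  7  8  9 10 11 12
g(k):  0  0  0  0  0  1  1  1  1  1  2  2  2
The P-positions (g = 0) in 0..12 are 0, 1, 2, 3, 4.

0, 1, 2, 3, 4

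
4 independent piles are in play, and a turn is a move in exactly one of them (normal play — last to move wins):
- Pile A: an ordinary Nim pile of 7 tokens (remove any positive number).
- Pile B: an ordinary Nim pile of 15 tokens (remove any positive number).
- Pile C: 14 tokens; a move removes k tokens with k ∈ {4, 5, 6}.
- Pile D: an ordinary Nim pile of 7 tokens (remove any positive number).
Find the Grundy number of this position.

14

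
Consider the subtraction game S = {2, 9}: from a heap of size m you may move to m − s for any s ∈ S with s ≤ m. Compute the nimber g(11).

0

Build the Grundy sequence with g(k) = mex{g(k−s) : s ∈ {2, 9}, s ≤ k}:
k:     0  1  2  3  4  5  6  7  8  9 10 11
g(k):  0  0  1  1  0  0  1  1  0  2  1  0
So g(11) = 0.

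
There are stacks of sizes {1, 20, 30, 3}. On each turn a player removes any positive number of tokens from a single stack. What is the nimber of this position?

In binary:
  00001  (1)
  10100  (20)
  11110  (30)
  00011  (3)
  -----
  01000  (8)

8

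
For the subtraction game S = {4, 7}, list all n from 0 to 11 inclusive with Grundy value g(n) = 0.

0, 1, 2, 3, 11

Grundy values for subtraction set {4, 7}:
k:     0  1  2  3  4  5  6  7  8  9 10 11
g(k):  0  0  0  0  1  1  1  1  2  2  2  0
The P-positions (g = 0) in 0..11 are 0, 1, 2, 3, 11.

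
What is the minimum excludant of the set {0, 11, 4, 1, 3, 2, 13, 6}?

5

The values 0, 1, 2, 3, 4 are all present; 5 is the first non-negative integer missing from the set.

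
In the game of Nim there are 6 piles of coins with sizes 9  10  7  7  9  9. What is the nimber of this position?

3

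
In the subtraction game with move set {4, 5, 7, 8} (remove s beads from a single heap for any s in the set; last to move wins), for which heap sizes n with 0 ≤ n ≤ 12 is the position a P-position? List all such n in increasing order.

0, 1, 2, 3, 12

Grundy values for subtraction set {4, 5, 7, 8}:
k:     0  1  2  3  4  5  6  7  8  9 10 11 12
g(k):  0  0  0  0  1  1  1  1  2  2  2  2  0
The P-positions (g = 0) in 0..12 are 0, 1, 2, 3, 12.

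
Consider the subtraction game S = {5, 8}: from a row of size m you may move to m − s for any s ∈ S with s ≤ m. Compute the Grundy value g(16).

0

Grundy values for subtraction set {5, 8}:
k:     0  1  2  3  4  5  6  7  8  9 10 11 12 13 14 15 16
g(k):  0  0  0  0  0  1  1  1  1  1  2  2  2  0  0  0  0
So g(16) = 0.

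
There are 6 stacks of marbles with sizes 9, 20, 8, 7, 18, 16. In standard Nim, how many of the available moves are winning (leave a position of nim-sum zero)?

3

Write each in binary and XOR column by column:
  01001  (9)
  10100  (20)
  01000  (8)
  00111  (7)
  10010  (18)
  10000  (16)
  -----
  10000  (16)
The overall nim-sum is X = 16. A stack of size p has a winning move iff p XOR X < p (reduce it to p XOR X).
  9: 9 XOR 16 = 25 ≥ 9 — no move.
  20: 20 XOR 16 = 4 < 20 — winning move (to 4).
  8: 8 XOR 16 = 24 ≥ 8 — no move.
  7: 7 XOR 16 = 23 ≥ 7 — no move.
  18: 18 XOR 16 = 2 < 18 — winning move (to 2).
  16: 16 XOR 16 = 0 < 16 — winning move (to 0).
That gives 3 winning moves.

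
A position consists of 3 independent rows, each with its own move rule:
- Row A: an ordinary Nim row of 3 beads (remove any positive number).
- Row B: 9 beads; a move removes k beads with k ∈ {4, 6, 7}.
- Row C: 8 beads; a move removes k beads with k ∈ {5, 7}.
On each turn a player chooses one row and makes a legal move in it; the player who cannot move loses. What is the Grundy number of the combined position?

0

Row A is a plain Nim row of size 3, so its Grundy value is 3.
Grundy values for row B (subtraction set {4, 6, 7}):
g(0) = mex{} = 0
g(1) = mex{} = 0
g(2) = mex{} = 0
g(3) = mex{} = 0
g(4) = mex{0} = 1
g(5) = mex{0} = 1
g(6) = mex{0} = 1
g(7) = mex{0} = 1
g(8) = mex{0,1} = 2
g(9) = mex{0,1} = 2
So g(9) = 2.
Build the Grundy sequence for row C with g(k) = mex{g(k−s) : s ∈ {5, 7}, s ≤ k}:
g(0) = mex{} = 0
g(1) = mex{} = 0
g(2) = mex{} = 0
g(3) = mex{} = 0
g(4) = mex{} = 0
g(5) = mex{0} = 1
g(6) = mex{0} = 1
g(7) = mex{0} = 1
g(8) = mex{0} = 1
So g(8) = 1.
The value of a disjunctive sum is the nim-sum of the parts.
Combined value = 3 ⊕ 2 ⊕ 1 = 0.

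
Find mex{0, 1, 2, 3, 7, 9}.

4

The values 0, 1, 2, 3 are all present; 4 is the first non-negative integer missing from the set.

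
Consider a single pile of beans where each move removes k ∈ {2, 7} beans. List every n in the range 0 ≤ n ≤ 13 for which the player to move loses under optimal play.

0, 1, 4, 5, 9, 10, 13

Grundy values for subtraction set {2, 7}:
k:     0  1  2  3  4  5  6  7  8  9 10 11 12 13
g(k):  0  0  1  1  0  0  1  1  2  0  0  1  1  0
The P-positions (g = 0) in 0..13 are 0, 1, 4, 5, 9, 10, 13.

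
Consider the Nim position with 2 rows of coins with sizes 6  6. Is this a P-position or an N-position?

P-position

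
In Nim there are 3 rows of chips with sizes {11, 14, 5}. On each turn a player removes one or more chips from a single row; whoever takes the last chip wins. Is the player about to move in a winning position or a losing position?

Losing position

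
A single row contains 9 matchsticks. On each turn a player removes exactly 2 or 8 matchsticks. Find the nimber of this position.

2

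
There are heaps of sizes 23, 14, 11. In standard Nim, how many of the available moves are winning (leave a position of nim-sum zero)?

1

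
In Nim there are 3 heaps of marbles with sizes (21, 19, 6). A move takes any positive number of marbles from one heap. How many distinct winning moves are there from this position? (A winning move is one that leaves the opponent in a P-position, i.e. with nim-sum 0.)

0

Compute the nim-sum pairwise:
21 XOR 19 = 6
6 XOR 6 = 0
The nim-sum is already 0, so every move leaves a nonzero nim-sum — there are no winning moves.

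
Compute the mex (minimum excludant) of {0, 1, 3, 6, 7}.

2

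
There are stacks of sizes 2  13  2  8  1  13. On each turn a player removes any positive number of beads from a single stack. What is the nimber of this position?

Compute the nim-sum pairwise:
2 XOR 13 = 15
15 XOR 2 = 13
13 XOR 8 = 5
5 XOR 1 = 4
4 XOR 13 = 9

9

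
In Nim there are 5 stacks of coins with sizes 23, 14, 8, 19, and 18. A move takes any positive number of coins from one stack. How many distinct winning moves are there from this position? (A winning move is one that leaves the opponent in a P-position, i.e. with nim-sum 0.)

Compute the nim-sum pairwise:
23 ^ 14 = 25
25 ^ 8 = 17
17 ^ 19 = 2
2 ^ 18 = 16
The overall nim-sum is X = 16. A stack of size p has a winning move iff p XOR X < p (reduce it to p XOR X).
  23: 23 XOR 16 = 7 < 23 — winning move (to 7).
  14: 14 XOR 16 = 30 ≥ 14 — no move.
  8: 8 XOR 16 = 24 ≥ 8 — no move.
  19: 19 XOR 16 = 3 < 19 — winning move (to 3).
  18: 18 XOR 16 = 2 < 18 — winning move (to 2).
That gives 3 winning moves.

3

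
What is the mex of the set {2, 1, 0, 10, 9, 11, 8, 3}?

The values 0, 1, 2, 3 are all present; 4 is the first non-negative integer missing from the set.

4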